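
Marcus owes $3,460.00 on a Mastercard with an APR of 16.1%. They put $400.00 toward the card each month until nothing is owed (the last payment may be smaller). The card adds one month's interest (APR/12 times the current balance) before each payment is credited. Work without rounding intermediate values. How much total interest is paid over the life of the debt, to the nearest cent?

Monthly rate r = 16.1%/12 = 1.34167% = 0.0134167.
Payoff takes n = ⌈−ln(1 − rB₀/P)/ln(1+r)⌉ = ⌈9.256⌉ = 10 payments; the last is $102.92.
Total paid = 9·$400.00 + $102.92 = $3,702.92.
Total interest = total paid − principal = $3,702.92 − $3,460.00 = $242.92.

$242.92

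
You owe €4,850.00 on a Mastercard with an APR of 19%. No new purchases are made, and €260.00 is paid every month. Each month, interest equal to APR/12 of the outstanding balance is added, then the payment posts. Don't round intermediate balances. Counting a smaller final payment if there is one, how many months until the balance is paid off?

23 months

Monthly rate r = 19%/12 = 1.58333% = 0.0158333.
Recurrence: B ← B·(1+r) − €260.00.
Month 1: interest €76.79; balance after payment €4,666.79.
Month 2: interest €73.89; balance after payment €4,480.68.
Closed form: n = −ln(1 − rB₀/P)/ln(1+r) = −ln(0.70465)/ln(1.01583) ≈ 22.283, so the balance reaches zero during payment 23.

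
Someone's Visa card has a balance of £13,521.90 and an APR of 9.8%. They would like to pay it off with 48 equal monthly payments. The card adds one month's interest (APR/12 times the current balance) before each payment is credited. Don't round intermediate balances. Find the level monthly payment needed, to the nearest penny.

Monthly rate r = 9.8%/12 = 0.816667% = 0.00816667.
Level-payment amortization: P = B₀·r / (1 − (1+r)^(−n)) = 13521.90·0.00816667 / (1 − 1.00817^(−48)).
Denominator 1 − (1+r)^(−48) = 0.323219305.
P = 110.429 / 0.323219305 ≈ 341.65.

£341.65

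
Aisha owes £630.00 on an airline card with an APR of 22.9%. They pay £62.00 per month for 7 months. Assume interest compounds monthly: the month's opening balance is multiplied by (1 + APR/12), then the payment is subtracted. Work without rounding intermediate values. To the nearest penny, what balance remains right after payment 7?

£259.48

Monthly rate r = 22.9%/12 = 1.90833% = 0.0190833.
Each month: B ← B·(1+r) − £62.00.
Month 1: interest £12.02; balance after payment £580.02.
Month 2: interest £11.07; balance after payment £529.09.
Month 3: interest £10.10; balance after payment £477.19.
Month 4: interest £9.11; balance after payment £424.29.
Month 5: interest £8.10; balance after payment £370.39.
Month 6: interest £7.07; balance after payment £315.46.
Month 7: interest £6.02; balance after payment £259.48.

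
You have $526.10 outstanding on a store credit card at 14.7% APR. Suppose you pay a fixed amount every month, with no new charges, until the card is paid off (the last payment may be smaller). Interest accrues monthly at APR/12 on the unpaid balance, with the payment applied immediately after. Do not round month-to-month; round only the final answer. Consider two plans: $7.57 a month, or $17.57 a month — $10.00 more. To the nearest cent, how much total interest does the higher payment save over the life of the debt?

$525.68

Monthly rate r = 14.7%/12 = 1.225% = 0.01225.
At $7.57/mo: n = ⌈−ln(1 − rB₀/P)/ln(1+r)⌉ = 157 payments (last $4.22); total interest = total paid − $526.10 = $659.04.
At $17.57/mo: 38 payments (last $9.37); total interest $133.36.
Interest saved = $659.04 − $133.36 = $525.68.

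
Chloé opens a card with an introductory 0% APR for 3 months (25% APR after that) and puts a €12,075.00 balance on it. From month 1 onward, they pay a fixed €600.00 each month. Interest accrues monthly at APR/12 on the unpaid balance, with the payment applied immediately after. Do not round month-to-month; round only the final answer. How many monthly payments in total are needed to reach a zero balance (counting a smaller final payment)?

Promo months 1–3 at r₀ = 0%/12 = 0; months 4+ at r₁ = 25%/12 = 0.0208333.
After month 3 (no interest yet): B = €12,075.00 − 3·€600.00 = €10,275.00.
Then at r₁ with €600.00/mo: n₂ = −ln(1 − r₁·B/P)/ln(1+r₁) ≈ 21.40 → 22 more payments.

25 payments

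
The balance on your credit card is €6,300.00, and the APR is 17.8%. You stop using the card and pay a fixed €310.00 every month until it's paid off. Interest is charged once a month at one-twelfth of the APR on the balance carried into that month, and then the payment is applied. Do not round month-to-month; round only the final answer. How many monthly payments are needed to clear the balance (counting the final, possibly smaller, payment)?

Monthly rate r = 17.8%/12 = 1.48333% = 0.0148333.
Recurrence: B ← B·(1+r) − €310.00.
Month 1: interest €93.45; balance after payment €6,083.45.
Month 2: interest €90.24; balance after payment €5,863.69.
Closed form: n = −ln(1 − rB₀/P)/ln(1+r) = −ln(0.69855)/ln(1.01483) ≈ 24.364, so the balance reaches zero during payment 25.

25 payments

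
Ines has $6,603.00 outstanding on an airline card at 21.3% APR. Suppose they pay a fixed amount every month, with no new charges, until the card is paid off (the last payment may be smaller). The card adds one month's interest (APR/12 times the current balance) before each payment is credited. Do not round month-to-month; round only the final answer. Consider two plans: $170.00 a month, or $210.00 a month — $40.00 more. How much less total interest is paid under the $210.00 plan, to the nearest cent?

Monthly rate r = 21.3%/12 = 1.775% = 0.01775.
At $170.00/mo: n = ⌈−ln(1 − rB₀/P)/ln(1+r)⌉ = 67 payments (last $78.87); total interest = total paid − $6,603.00 = $4,695.87.
At $210.00/mo: 47 payments (last $88.27); total interest $3,145.27.
Interest saved = $4,695.87 − $3,145.27 = $1,550.60.

$1,550.60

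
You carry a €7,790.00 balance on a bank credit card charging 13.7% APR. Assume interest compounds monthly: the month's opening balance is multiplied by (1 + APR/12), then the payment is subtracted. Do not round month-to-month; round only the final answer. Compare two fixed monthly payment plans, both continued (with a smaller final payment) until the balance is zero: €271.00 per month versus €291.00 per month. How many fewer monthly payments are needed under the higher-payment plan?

Monthly rate r = 13.7%/12 = 1.14167% = 0.0114167.
At €271.00/mo: n = ⌈−ln(1 − rB₀/P)/ln(1+r)⌉ = 36 payments (last €10.56); total interest = total paid − €7,790.00 = €1,705.56.
At €291.00/mo: 33 payments (last €37.98); total interest €1,559.98.
Payments saved = 36 − 33 = 3.

3 fewer payments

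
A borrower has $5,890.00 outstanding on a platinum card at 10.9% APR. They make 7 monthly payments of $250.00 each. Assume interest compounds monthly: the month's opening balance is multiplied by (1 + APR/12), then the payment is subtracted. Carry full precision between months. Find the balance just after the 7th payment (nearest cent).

Monthly rate r = 10.9%/12 = 0.908333% = 0.00908333.
Each month: B ← B·(1+r) − $250.00.
Month 1: interest $53.50; balance after payment $5,693.50.
Month 2: interest $51.72; balance after payment $5,495.22.
Month 3: interest $49.91; balance after payment $5,295.13.
Month 4: interest $48.10; balance after payment $5,093.23.
Month 5: interest $46.26; balance after payment $4,889.49.
Month 6: interest $44.41; balance after payment $4,683.91.
Month 7: interest $42.55; balance after payment $4,476.45.

$4,476.45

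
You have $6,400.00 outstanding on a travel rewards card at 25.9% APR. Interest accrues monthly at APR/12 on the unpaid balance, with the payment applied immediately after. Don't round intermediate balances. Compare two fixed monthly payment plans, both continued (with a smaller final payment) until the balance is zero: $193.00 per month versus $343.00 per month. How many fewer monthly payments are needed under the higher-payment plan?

34 fewer payments

Monthly rate r = 25.9%/12 = 2.15833% = 0.0215833.
At $193.00/mo: n = ⌈−ln(1 − rB₀/P)/ln(1+r)⌉ = 59 payments (last $174.34); total interest = total paid − $6,400.00 = $4,968.34.
At $343.00/mo: 25 payments (last $46.72); total interest $1,878.72.
Payments saved = 59 − 25 = 34.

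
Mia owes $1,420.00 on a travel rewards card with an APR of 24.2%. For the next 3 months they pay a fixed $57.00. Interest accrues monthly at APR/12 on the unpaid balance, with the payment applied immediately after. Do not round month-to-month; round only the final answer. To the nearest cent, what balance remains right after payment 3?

Monthly rate r = 24.2%/12 = 2.01667% = 0.0201667.
Each month: B ← B·(1+r) − $57.00.
Month 1: interest $28.64; balance after payment $1,391.64.
Month 2: interest $28.06; balance after payment $1,362.70.
Month 3: interest $27.48; balance after payment $1,333.18.

$1,333.18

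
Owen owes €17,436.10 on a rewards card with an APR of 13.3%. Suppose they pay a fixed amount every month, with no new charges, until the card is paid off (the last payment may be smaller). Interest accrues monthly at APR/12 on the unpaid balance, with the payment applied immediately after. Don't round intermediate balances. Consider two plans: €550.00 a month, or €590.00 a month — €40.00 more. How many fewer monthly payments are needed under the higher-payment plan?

3 fewer payments

Monthly rate r = 13.3%/12 = 1.10833% = 0.0110833.
At €550.00/mo: n = ⌈−ln(1 − rB₀/P)/ln(1+r)⌉ = 40 payments (last €150.85); total interest = total paid − €17,436.10 = €4,164.75.
At €590.00/mo: 37 payments (last €0.61); total interest €3,804.51.
Payments saved = 40 − 37 = 3.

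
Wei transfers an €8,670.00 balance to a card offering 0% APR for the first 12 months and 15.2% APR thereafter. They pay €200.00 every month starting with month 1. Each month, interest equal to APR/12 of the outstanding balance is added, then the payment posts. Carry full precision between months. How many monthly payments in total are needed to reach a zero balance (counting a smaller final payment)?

53 payments

Promo months 1–12 at r₀ = 0%/12 = 0; months 13+ at r₁ = 15.2%/12 = 0.0126667.
After month 12 (no interest yet): B = €8,670.00 − 12·€200.00 = €6,270.00.
Then at r₁ with €200.00/mo: n₂ = −ln(1 − r₁·B/P)/ln(1+r₁) ≈ 40.20 → 41 more payments.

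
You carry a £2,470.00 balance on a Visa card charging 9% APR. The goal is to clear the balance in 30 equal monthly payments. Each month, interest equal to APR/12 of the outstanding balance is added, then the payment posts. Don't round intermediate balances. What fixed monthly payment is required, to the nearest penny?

Monthly rate r = 9%/12 = 0.75% = 0.0075.
Level-payment amortization: P = B₀·r / (1 − (1+r)^(−n)) = 2470.00·0.0075 / (1 − 1.0075^(−30)).
Denominator 1 − (1+r)^(−30) = 0.200813102.
P = 18.525 / 0.200813102 ≈ 92.25.

£92.25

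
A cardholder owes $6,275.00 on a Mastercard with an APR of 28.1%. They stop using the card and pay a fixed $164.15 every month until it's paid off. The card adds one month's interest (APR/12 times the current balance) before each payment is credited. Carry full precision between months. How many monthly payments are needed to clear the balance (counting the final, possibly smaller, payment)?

98 months

Monthly rate r = 28.1%/12 = 2.34167% = 0.0234167.
Recurrence: B ← B·(1+r) − $164.15.
Month 1: interest $146.94; balance after payment $6,257.79.
Month 2: interest $146.54; balance after payment $6,240.18.
Closed form: n = −ln(1 − rB₀/P)/ln(1+r) = −ln(0.10485)/ln(1.02342) ≈ 97.434, so the balance reaches zero during payment 98.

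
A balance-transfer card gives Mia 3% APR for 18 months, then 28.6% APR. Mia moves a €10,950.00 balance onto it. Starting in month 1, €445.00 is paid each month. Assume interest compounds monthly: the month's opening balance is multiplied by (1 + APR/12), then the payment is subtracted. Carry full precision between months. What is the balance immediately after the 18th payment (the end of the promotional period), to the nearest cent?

Promo months 1–18 at r₀ = 3%/12 = 0.0025; months 19+ at r₁ = 28.6%/12 = 0.0238333.
After month 18: iterate B ← B·(1+r₀) − €445.00 for 18 months → €3,270.86.

€3,270.86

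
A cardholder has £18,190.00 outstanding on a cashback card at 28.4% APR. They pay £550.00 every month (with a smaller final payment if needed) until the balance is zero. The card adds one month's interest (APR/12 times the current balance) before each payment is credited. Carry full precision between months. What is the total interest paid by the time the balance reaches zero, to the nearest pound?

Monthly rate r = 28.4%/12 = 2.36667% = 0.0236667.
Payoff takes n = ⌈−ln(1 − rB₀/P)/ln(1+r)⌉ = ⌈65.263⌉ = 66 payments; the last is £146.14.
Total paid = 65·£550.00 + £146.14 = £35,896.14.
Total interest = total paid − principal = £35,896.14 − £18,190.00 = £17,706.14.

£17,706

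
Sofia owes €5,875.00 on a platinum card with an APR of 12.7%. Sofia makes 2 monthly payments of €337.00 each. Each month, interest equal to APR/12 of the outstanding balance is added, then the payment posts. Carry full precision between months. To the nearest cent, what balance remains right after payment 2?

€5,322.45

Monthly rate r = 12.7%/12 = 1.05833% = 0.0105833.
Each month: B ← B·(1+r) − €337.00.
Month 1: interest €62.18; balance after payment €5,600.18.
Month 2: interest €59.27; balance after payment €5,322.45.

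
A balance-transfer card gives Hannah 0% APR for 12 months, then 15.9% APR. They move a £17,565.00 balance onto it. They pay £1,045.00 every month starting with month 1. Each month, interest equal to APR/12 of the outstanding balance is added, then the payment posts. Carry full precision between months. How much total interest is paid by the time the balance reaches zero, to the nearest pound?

£202

Promo months 1–12 at r₀ = 0%/12 = 0; months 13+ at r₁ = 15.9%/12 = 0.01325.
After month 12 (no interest yet): B = £17,565.00 − 12·£1,045.00 = £5,025.00.
Then at r₁ with £1,045.00/mo: n₂ = −ln(1 − r₁·B/P)/ln(1+r₁) ≈ 5.00 → 6 more payments.
Total paid = 17·£1,045.00 + £1.56 = £17,766.56; interest = £17,766.56 − £17,565.00 = £201.56.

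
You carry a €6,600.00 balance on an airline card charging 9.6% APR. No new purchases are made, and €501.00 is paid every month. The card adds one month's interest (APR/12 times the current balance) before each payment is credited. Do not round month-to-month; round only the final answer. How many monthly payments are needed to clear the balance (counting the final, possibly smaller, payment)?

Monthly rate r = 9.6%/12 = 0.8% = 0.008.
Recurrence: B ← B·(1+r) − €501.00.
Month 1: interest €52.80; balance after payment €6,151.80.
Month 2: interest €49.21; balance after payment €5,700.01.
Closed form: n = −ln(1 − rB₀/P)/ln(1+r) = −ln(0.89461)/ln(1.008) ≈ 13.976, so the balance reaches zero during payment 14.

14 months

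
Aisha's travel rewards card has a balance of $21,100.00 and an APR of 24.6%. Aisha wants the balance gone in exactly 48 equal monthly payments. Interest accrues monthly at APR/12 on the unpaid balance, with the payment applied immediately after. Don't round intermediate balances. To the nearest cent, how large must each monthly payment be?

$694.92

Monthly rate r = 24.6%/12 = 2.05% = 0.0205.
Level-payment amortization: P = B₀·r / (1 − (1+r)^(−n)) = 21100.00·0.0205 / (1 − 1.0205^(−48)).
Denominator 1 − (1+r)^(−48) = 0.622449052.
P = 432.55 / 0.622449052 ≈ 694.92.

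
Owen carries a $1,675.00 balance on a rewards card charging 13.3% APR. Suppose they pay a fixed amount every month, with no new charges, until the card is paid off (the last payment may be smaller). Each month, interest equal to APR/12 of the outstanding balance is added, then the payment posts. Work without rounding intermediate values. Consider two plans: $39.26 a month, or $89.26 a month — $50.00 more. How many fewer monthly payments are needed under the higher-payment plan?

37 fewer payments

Monthly rate r = 13.3%/12 = 1.10833% = 0.0110833.
At $39.26/mo: n = ⌈−ln(1 − rB₀/P)/ln(1+r)⌉ = 59 payments (last $3.57); total interest = total paid − $1,675.00 = $605.65.
At $89.26/mo: 22 payments (last $13.86); total interest $213.32.
Payments saved = 59 − 22 = 37.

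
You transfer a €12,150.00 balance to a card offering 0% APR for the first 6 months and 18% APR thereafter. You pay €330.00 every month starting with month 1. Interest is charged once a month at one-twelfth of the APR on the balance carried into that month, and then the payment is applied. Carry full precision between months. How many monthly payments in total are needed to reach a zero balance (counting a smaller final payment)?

Promo months 1–6 at r₀ = 0%/12 = 0; months 7+ at r₁ = 18%/12 = 0.015.
After month 6 (no interest yet): B = €12,150.00 − 6·€330.00 = €10,170.00.
Then at r₁ with €330.00/mo: n₂ = −ln(1 − r₁·B/P)/ln(1+r₁) ≈ 41.67 → 42 more payments.

48 payments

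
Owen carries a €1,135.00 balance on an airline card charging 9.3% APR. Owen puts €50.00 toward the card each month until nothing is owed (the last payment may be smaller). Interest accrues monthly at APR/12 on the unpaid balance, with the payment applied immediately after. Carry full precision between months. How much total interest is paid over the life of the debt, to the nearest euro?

€118

Monthly rate r = 9.3%/12 = 0.775% = 0.00775.
Payoff takes n = ⌈−ln(1 − rB₀/P)/ln(1+r)⌉ = ⌈25.064⌉ = 26 payments; the last is €3.19.
Total paid = 25·€50.00 + €3.19 = €1,253.19.
Total interest = total paid − principal = €1,253.19 − €1,135.00 = €118.19.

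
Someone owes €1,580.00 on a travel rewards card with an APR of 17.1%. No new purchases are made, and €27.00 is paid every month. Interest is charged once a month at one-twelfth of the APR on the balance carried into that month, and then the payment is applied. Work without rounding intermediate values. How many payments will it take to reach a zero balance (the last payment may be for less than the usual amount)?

127 months

Monthly rate r = 17.1%/12 = 1.425% = 0.01425.
Recurrence: B ← B·(1+r) − €27.00.
Month 1: interest €22.52; balance after payment €1,575.52.
Month 2: interest €22.45; balance after payment €1,570.97.
Closed form: n = −ln(1 − rB₀/P)/ln(1+r) = −ln(0.16611)/ln(1.01425) ≈ 126.867, so the balance reaches zero during payment 127.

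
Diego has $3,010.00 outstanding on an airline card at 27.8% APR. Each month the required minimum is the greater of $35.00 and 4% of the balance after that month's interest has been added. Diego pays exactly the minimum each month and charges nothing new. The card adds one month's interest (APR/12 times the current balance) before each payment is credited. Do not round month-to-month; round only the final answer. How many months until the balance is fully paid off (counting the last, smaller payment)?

107 months

Monthly rate r = 27.8%/12 = 2.31667% = 0.0231667.
While 4% of the post-interest balance exceeds $35.00, each month B ← (B·(1+r))·(1 − 0.04), i.e. B shrinks by the factor (1+r)·0.96 = 0.98224.
This holds for months 1–71. Entering month 72 the balance is $843.37; 4% of the post-interest balance is now below $35.00, so the flat $35.00 minimum applies from here.
From month 72 a fixed $35.00 at rate r clears $843.37 in 36 more payments. Total: 71 + 36 = 107 months.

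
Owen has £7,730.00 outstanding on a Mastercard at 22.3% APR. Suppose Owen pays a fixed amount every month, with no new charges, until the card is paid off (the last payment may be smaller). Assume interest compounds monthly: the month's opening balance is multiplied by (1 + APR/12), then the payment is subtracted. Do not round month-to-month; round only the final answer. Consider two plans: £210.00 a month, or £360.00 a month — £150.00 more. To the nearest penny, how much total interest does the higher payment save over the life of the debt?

Monthly rate r = 22.3%/12 = 1.85833% = 0.0185833.
At £210.00/mo: n = ⌈−ln(1 − rB₀/P)/ln(1+r)⌉ = 63 payments (last £120.90); total interest = total paid − £7,730.00 = £5,410.90.
At £360.00/mo: 28 payments (last £236.50); total interest £2,226.50.
Interest saved = £5,410.90 − £2,226.50 = £3,184.40.

£3,184.40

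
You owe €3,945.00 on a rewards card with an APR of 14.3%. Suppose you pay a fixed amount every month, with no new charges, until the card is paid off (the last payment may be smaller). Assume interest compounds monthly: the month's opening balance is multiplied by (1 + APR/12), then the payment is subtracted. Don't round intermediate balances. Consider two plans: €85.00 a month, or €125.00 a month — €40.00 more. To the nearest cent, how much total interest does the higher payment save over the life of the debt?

€800.75

Monthly rate r = 14.3%/12 = 1.19167% = 0.0119167.
At €85.00/mo: n = ⌈−ln(1 − rB₀/P)/ln(1+r)⌉ = 68 payments (last €83.70); total interest = total paid − €3,945.00 = €1,833.70.
At €125.00/mo: 40 payments (last €102.95); total interest €1,032.95.
Interest saved = €1,833.70 − €1,032.95 = €800.75.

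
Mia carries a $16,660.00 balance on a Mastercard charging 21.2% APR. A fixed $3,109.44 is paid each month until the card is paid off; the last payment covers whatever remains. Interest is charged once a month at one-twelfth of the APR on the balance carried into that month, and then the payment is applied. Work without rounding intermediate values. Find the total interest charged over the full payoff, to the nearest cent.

$1,002.15

Monthly rate r = 21.2%/12 = 1.76667% = 0.0176667.
Payoff takes n = ⌈−ln(1 − rB₀/P)/ln(1+r)⌉ = ⌈5.678⌉ = 6 payments; the last is $2,114.95.
Total paid = 5·$3,109.44 + $2,114.95 = $17,662.15.
Total interest = total paid − principal = $17,662.15 − $16,660.00 = $1,002.15.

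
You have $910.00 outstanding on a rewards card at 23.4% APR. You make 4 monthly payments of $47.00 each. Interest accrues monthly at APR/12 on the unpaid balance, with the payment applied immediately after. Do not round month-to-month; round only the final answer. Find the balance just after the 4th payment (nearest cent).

$789.51

Monthly rate r = 23.4%/12 = 1.95% = 0.0195.
Each month: B ← B·(1+r) − $47.00.
Month 1: interest $17.75; balance after payment $880.75.
Month 2: interest $17.17; balance after payment $850.92.
Month 3: interest $16.59; balance after payment $820.51.
Month 4: interest $16.00; balance after payment $789.51.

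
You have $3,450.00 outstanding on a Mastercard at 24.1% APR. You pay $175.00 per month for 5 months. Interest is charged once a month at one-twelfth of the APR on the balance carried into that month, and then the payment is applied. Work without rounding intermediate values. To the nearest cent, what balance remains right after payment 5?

$2,899.78

Monthly rate r = 24.1%/12 = 2.00833% = 0.0200833.
Each month: B ← B·(1+r) − $175.00.
Month 1: interest $69.29; balance after payment $3,344.29.
Month 2: interest $67.16; balance after payment $3,236.45.
Month 3: interest $65.00; balance after payment $3,126.45.
Month 4: interest $62.79; balance after payment $3,014.24.
Month 5: interest $60.54; balance after payment $2,899.78.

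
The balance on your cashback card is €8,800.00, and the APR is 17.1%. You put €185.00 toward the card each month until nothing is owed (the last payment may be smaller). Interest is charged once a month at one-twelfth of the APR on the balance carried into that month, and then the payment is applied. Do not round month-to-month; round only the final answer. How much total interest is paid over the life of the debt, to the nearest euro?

Monthly rate r = 17.1%/12 = 1.425% = 0.01425.
Payoff takes n = ⌈−ln(1 − rB₀/P)/ln(1+r)⌉ = ⌈80.053⌉ = 81 payments; the last is €9.82.
Total paid = 80·€185.00 + €9.82 = €14,809.82.
Total interest = total paid − principal = €14,809.82 − €8,800.00 = €6,009.82.

€6,010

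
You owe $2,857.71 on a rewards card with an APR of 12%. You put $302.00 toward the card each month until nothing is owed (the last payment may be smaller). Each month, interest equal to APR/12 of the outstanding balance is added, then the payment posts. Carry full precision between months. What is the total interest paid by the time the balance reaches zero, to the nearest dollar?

$159

Monthly rate r = 12%/12 = 1% = 0.01.
Payoff takes n = ⌈−ln(1 − rB₀/P)/ln(1+r)⌉ = ⌈9.990⌉ = 10 payments; the last is $299.10.
Total paid = 9·$302.00 + $299.10 = $3,017.10.
Total interest = total paid − principal = $3,017.10 − $2,857.71 = $159.39.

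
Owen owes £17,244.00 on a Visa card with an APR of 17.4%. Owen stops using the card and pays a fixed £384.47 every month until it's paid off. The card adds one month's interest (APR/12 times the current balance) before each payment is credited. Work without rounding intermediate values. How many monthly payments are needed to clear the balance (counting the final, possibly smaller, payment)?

73 payments

Monthly rate r = 17.4%/12 = 1.45% = 0.0145.
Recurrence: B ← B·(1+r) − £384.47.
Month 1: interest £250.04; balance after payment £17,109.57.
Month 2: interest £248.09; balance after payment £16,973.19.
Closed form: n = −ln(1 − rB₀/P)/ln(1+r) = −ln(0.34966)/ln(1.0145) ≈ 72.994, so the balance reaches zero during payment 73.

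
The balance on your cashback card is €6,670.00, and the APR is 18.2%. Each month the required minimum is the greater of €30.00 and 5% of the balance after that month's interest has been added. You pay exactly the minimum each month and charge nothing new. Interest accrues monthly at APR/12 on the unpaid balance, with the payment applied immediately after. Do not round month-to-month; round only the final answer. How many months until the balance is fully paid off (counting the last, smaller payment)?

91 months

Monthly rate r = 18.2%/12 = 1.51667% = 0.0151667.
While 5% of the post-interest balance exceeds €30.00, each month B ← (B·(1+r))·(1 − 0.05), i.e. B shrinks by the factor (1+r)·0.95 = 0.96441.
This holds for months 1–67. Entering month 68 the balance is €588.31; 5% of the post-interest balance is now below €30.00, so the flat €30.00 minimum applies from here.
From month 68 a fixed €30.00 at rate r clears €588.31 in 24 more payments. Total: 67 + 24 = 91 months.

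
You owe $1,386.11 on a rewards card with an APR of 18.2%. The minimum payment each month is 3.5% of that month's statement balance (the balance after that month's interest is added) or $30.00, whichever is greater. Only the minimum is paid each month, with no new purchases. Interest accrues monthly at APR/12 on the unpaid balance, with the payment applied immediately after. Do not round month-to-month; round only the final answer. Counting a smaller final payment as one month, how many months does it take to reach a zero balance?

62 months

Monthly rate r = 18.2%/12 = 1.51667% = 0.0151667.
While 3.5% of the post-interest balance exceeds $30.00, each month B ← (B·(1+r))·(1 − 0.035), i.e. B shrinks by the factor (1+r)·0.965 = 0.97964.
This holds for months 1–25. Entering month 26 the balance is $828.73; 3.5% of the post-interest balance is now below $30.00, so the flat $30.00 minimum applies from here.
From month 26 a fixed $30.00 at rate r clears $828.73 in 37 more payments. Total: 25 + 37 = 62 months.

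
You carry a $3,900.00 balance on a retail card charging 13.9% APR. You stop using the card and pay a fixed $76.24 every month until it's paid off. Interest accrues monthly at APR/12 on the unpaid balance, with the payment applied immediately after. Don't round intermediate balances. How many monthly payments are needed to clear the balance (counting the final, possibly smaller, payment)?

78 payments

Monthly rate r = 13.9%/12 = 1.15833% = 0.0115833.
Recurrence: B ← B·(1+r) − $76.24.
Month 1: interest $45.18; balance after payment $3,868.94.
Month 2: interest $44.82; balance after payment $3,837.51.
Closed form: n = −ln(1 − rB₀/P)/ln(1+r) = −ln(0.40746)/ln(1.01158) ≈ 77.956, so the balance reaches zero during payment 78.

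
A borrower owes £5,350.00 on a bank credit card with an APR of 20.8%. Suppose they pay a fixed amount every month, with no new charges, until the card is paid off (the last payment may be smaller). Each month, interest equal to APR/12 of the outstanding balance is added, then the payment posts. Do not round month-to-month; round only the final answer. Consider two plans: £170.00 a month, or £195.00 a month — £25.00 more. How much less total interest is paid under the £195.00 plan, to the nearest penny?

£476.61

Monthly rate r = 20.8%/12 = 1.73333% = 0.0173333.
At £170.00/mo: n = ⌈−ln(1 − rB₀/P)/ln(1+r)⌉ = 46 payments (last £150.70); total interest = total paid − £5,350.00 = £2,450.70.
At £195.00/mo: 38 payments (last £109.09); total interest £1,974.09.
Interest saved = £2,450.70 − £1,974.09 = £476.61.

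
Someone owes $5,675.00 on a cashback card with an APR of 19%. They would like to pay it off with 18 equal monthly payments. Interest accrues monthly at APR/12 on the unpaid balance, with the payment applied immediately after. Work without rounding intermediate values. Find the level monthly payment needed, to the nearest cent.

Monthly rate r = 19%/12 = 1.58333% = 0.0158333.
Level-payment amortization: P = B₀·r / (1 − (1+r)^(−n)) = 5675.00·0.0158333 / (1 − 1.01583^(−18)).
Denominator 1 − (1+r)^(−18) = 0.246304838.
P = 89.8542 / 0.246304838 ≈ 364.81.

$364.81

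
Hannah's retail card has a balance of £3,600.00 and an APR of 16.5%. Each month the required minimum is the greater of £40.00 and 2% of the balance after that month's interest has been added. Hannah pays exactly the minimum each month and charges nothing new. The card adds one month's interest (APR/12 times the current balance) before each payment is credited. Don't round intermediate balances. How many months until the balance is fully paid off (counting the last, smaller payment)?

Monthly rate r = 16.5%/12 = 1.375% = 0.01375.
While 2% of the post-interest balance exceeds £40.00, each month B ← (B·(1+r))·(1 − 0.02), i.e. B shrinks by the factor (1+r)·0.98 = 0.99347.
This holds for months 1–92. Entering month 93 the balance is £1,971.25; 2% of the post-interest balance is now below £40.00, so the flat £40.00 minimum applies from here.
From month 93 a fixed £40.00 at rate r clears £1,971.25 in 83 more payments. Total: 92 + 83 = 175 months.

175 months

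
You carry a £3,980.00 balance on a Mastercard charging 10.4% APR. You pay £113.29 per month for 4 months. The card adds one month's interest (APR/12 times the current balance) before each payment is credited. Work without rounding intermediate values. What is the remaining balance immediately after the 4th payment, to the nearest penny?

£3,660.69

Monthly rate r = 10.4%/12 = 0.866667% = 0.00866667.
Each month: B ← B·(1+r) − £113.29.
Month 1: interest £34.49; balance after payment £3,901.20.
Month 2: interest £33.81; balance after payment £3,821.72.
Month 3: interest £33.12; balance after payment £3,741.56.
Month 4: interest £32.43; balance after payment £3,660.69.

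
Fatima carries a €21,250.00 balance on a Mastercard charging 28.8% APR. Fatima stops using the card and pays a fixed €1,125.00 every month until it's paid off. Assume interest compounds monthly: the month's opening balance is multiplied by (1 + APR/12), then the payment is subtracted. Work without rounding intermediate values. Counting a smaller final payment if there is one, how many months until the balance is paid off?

26 months

Monthly rate r = 28.8%/12 = 2.4% = 0.024.
Recurrence: B ← B·(1+r) − €1,125.00.
Month 1: interest €510.00; balance after payment €20,635.00.
Month 2: interest €495.24; balance after payment €20,005.24.
Closed form: n = −ln(1 − rB₀/P)/ln(1+r) = −ln(0.54667)/ln(1.024) ≈ 25.464, so the balance reaches zero during payment 26.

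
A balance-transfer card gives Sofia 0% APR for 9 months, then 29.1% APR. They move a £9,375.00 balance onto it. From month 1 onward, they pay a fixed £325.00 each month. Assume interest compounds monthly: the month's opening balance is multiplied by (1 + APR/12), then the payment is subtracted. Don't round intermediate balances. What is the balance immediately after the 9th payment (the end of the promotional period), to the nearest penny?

Promo months 1–9 at r₀ = 0%/12 = 0; months 10+ at r₁ = 29.1%/12 = 0.02425.
After month 9 (no interest yet): B = £9,375.00 − 9·£325.00 = £6,450.00.

£6,450.00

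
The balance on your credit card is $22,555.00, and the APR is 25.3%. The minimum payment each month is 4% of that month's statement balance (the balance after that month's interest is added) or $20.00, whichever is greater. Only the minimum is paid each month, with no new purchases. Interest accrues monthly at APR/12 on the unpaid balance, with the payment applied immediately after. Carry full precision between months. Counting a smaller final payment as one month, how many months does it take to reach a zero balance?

Monthly rate r = 25.3%/12 = 2.10833% = 0.0210833.
While 4% of the post-interest balance exceeds $20.00, each month B ← (B·(1+r))·(1 − 0.04), i.e. B shrinks by the factor (1+r)·0.96 = 0.98024.
This holds for months 1–192. Entering month 193 the balance is $488.73; 4% of the post-interest balance is now below $20.00, so the flat $20.00 minimum applies from here.
From month 193 a fixed $20.00 at rate r clears $488.73 in 35 more payments. Total: 192 + 35 = 227 months.

227 months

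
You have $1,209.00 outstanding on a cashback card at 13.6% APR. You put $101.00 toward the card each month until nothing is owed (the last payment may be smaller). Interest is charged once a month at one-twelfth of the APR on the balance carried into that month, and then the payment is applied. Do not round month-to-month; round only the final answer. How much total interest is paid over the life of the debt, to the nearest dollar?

$98

Monthly rate r = 13.6%/12 = 1.13333% = 0.0113333.
Payoff takes n = ⌈−ln(1 − rB₀/P)/ln(1+r)⌉ = ⌈12.937⌉ = 13 payments; the last is $94.65.
Total paid = 12·$101.00 + $94.65 = $1,306.65.
Total interest = total paid − principal = $1,306.65 − $1,209.00 = $97.65.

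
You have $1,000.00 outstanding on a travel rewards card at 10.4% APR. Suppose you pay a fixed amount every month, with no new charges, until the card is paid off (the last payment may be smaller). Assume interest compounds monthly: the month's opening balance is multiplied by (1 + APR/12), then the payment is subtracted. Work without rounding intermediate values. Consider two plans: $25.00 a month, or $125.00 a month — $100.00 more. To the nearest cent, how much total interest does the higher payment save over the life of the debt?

Monthly rate r = 10.4%/12 = 0.866667% = 0.00866667.
At $25.00/mo: n = ⌈−ln(1 − rB₀/P)/ln(1+r)⌉ = 50 payments (last $8.22); total interest = total paid − $1,000.00 = $233.22.
At $125.00/mo: 9 payments (last $40.96); total interest $40.96.
Interest saved = $233.22 − $40.96 = $192.26.

$192.26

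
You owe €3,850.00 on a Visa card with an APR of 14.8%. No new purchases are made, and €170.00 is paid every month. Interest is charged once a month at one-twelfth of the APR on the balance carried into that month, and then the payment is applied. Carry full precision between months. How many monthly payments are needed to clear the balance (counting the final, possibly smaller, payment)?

Monthly rate r = 14.8%/12 = 1.23333% = 0.0123333.
Recurrence: B ← B·(1+r) − €170.00.
Month 1: interest €47.48; balance after payment €3,727.48.
Month 2: interest €45.97; balance after payment €3,603.46.
Closed form: n = −ln(1 − rB₀/P)/ln(1+r) = −ln(0.72069)/ln(1.01233) ≈ 26.722, so the balance reaches zero during payment 27.

27 months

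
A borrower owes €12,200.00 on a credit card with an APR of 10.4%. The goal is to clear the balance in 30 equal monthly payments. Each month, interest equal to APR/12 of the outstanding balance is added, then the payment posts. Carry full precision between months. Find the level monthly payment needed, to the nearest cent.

€463.57

Monthly rate r = 10.4%/12 = 0.866667% = 0.00866667.
Level-payment amortization: P = B₀·r / (1 − (1+r)^(−n)) = 12200.00·0.00866667 / (1 − 1.00867^(−30)).
Denominator 1 − (1+r)^(−30) = 0.228084199.
P = 105.733 / 0.228084199 ≈ 463.57.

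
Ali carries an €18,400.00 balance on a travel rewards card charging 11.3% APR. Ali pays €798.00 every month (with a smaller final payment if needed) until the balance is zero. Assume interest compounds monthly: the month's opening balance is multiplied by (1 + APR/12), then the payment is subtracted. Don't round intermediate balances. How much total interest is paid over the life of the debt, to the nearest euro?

Monthly rate r = 11.3%/12 = 0.941667% = 0.00941667.
Payoff takes n = ⌈−ln(1 − rB₀/P)/ln(1+r)⌉ = ⌈26.117⌉ = 27 payments; the last is €93.70.
Total paid = 26·€798.00 + €93.70 = €20,841.70.
Total interest = total paid − principal = €20,841.70 − €18,400.00 = €2,441.70.

€2,442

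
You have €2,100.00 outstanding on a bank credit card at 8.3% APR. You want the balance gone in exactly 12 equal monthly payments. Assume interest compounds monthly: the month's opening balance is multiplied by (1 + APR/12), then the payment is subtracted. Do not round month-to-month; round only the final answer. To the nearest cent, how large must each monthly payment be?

Monthly rate r = 8.3%/12 = 0.691667% = 0.00691667.
Level-payment amortization: P = B₀·r / (1 − (1+r)^(−n)) = 2100.00·0.00691667 / (1 − 1.00692^(−12)).
Denominator 1 − (1+r)^(−12) = 0.079385848.
P = 14.525 / 0.079385848 ≈ 182.97.

€182.97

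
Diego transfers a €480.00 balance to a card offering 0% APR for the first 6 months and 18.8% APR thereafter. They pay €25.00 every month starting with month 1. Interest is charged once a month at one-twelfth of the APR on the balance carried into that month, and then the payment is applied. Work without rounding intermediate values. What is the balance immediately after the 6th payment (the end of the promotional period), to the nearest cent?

Promo months 1–6 at r₀ = 0%/12 = 0; months 7+ at r₁ = 18.8%/12 = 0.0156667.
After month 6 (no interest yet): B = €480.00 − 6·€25.00 = €330.00.

€330.00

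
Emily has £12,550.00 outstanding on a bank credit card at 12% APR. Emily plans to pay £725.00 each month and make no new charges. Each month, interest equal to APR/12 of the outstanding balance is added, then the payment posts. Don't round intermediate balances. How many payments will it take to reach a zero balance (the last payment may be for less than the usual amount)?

20 months

Monthly rate r = 12%/12 = 1% = 0.01.
Recurrence: B ← B·(1+r) − £725.00.
Month 1: interest £125.50; balance after payment £11,950.50.
Month 2: interest £119.50; balance after payment £11,345.00.
Closed form: n = −ln(1 − rB₀/P)/ln(1+r) = −ln(0.8269)/ln(1.01) ≈ 19.102, so the balance reaches zero during payment 20.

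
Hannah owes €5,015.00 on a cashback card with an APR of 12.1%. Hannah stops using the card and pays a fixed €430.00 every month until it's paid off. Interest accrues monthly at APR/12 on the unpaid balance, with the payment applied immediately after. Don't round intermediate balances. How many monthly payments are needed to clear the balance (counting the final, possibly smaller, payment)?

13 months

Monthly rate r = 12.1%/12 = 1.00833% = 0.0100833.
Recurrence: B ← B·(1+r) − €430.00.
Month 1: interest €50.57; balance after payment €4,635.57.
Month 2: interest €46.74; balance after payment €4,252.31.
Closed form: n = −ln(1 − rB₀/P)/ln(1+r) = −ln(0.8824)/ln(1.01008) ≈ 12.470, so the balance reaches zero during payment 13.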